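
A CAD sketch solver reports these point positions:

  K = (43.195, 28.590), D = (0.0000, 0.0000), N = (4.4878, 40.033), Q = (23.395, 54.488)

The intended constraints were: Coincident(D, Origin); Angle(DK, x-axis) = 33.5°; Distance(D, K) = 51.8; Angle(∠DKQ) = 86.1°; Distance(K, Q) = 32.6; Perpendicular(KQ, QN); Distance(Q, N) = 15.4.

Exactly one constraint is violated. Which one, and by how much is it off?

Distance(Q, N) = 15.4 — off by 8.40.

D = (0.00, 0.00) ✓; DK at 33.50° ✓; |DK| = 51.80 ✓; ∠DKQ = 86.10° ✓; |KQ| = 32.60 ✓; ∠(KQ, QN) = 90.00° ✓; |QN| = 23.80 ✗.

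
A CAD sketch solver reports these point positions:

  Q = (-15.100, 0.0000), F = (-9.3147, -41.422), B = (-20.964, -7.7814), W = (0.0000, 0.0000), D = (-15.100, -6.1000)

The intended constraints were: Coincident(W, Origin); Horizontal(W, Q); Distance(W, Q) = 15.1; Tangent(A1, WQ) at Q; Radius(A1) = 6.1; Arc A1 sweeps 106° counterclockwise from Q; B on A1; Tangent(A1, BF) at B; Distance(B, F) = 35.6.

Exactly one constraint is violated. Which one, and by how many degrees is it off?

Tangent(A1, BF) at B — off by 3.10°.

W = (0.00, 0.00) ✓; W.y = 0.00, Q.y = 0.00 ✓; |WQ| = 15.10 ✓; ∠(DQ, QW) = 90.00° ✓; |DQ| = 6.100 ✓; bearing(D→B) − bearing(D→Q) = 106.0° ✓; |DB| = 6.100 ✓; ∠(DB, BF) = 86.90° ✗; |BF| = 35.60 ✓.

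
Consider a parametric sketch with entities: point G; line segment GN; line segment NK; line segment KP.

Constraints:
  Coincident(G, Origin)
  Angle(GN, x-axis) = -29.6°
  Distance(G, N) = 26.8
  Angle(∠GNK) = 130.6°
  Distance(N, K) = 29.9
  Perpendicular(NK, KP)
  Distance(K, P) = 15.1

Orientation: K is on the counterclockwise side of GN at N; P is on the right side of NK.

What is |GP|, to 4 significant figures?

59.14

G is at the origin; GN runs at -29.6° with length 26.8, so N = 26.8·(cos -29.6°, sin -29.6°) = (23.30, -13.24). ∠GNK = 130.6°, so NK runs at -29.6° + (180° − 130.6°) = 19.80° from the x-axis; with |NK| = 29.9, K = N + 29.9·(cos 19.80°, sin 19.80°) = (51.43, -3.109). NK is perpendicular to KP; with |KP| = 15.1 on the right of NK, P = K + 15.1·(0.3387, -0.9409) = (56.55, -17.32). Then |GP| = |P − G| = 59.14.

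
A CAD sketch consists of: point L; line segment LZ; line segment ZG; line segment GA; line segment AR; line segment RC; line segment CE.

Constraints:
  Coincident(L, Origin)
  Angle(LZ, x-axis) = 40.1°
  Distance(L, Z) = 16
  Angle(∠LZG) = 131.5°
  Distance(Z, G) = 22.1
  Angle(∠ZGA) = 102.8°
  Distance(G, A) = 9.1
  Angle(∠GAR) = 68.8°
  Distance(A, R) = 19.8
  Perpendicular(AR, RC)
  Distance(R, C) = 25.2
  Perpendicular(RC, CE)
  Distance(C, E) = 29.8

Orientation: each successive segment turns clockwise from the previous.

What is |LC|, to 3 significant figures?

36.2

L is at the origin; LZ runs at 40.1° with length 16.0, so Z = (12.2, 10.3). ∠LZG = 131.5° gives ZG at -8.40° from the x-axis; with |ZG| = 22.1, G = (34.1, 7.08). ∠ZGA = 102.8° gives GA at -85.6° from the x-axis; with |GA| = 9.1, A = (34.8, -2.00). ∠GAR = 68.8° gives AR at 163° from the x-axis; with |AR| = 19.8, R = (15.8, 3.73). AR ⟂ RC, so RC runs at 73.2°; with |RC| = 25.2, C = (23.1, 27.9). Then |LC| = |C − L| = 36.2.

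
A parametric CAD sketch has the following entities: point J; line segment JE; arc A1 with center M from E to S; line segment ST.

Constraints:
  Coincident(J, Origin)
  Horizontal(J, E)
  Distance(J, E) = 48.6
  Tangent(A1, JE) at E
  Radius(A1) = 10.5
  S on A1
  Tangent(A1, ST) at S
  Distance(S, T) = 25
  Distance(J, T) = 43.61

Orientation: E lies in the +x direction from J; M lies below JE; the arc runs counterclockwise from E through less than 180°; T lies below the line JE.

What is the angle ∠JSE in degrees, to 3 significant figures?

134°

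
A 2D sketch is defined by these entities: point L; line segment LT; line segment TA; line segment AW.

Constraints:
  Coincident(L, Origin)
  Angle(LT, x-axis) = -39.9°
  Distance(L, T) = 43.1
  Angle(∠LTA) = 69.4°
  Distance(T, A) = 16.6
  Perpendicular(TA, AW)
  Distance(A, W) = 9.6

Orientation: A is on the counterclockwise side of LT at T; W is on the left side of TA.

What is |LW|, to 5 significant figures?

30.778

L is at the origin; LT runs at -39.9° with length 43.1, so T = 43.1·(cos -39.9°, sin -39.9°) = (33.065, -27.646). ∠LTA = 69.4°, so TA runs at -39.9° + (180° − 69.4°) = 70.700° from the x-axis; with |TA| = 16.6, A = T + 16.6·(cos 70.700°, sin 70.700°) = (38.551, -11.979). TA is perpendicular to AW; with |AW| = 9.6 on the left of TA, W = A + 9.6·(-0.94380, 0.33051) = (29.491, -8.8064). Then |LW| = |W − L| = 30.778.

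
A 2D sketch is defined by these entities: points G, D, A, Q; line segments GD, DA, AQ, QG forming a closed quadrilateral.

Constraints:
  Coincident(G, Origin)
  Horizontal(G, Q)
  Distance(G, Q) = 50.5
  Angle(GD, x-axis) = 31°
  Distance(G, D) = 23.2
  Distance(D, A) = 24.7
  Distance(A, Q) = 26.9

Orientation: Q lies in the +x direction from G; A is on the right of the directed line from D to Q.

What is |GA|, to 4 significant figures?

28.92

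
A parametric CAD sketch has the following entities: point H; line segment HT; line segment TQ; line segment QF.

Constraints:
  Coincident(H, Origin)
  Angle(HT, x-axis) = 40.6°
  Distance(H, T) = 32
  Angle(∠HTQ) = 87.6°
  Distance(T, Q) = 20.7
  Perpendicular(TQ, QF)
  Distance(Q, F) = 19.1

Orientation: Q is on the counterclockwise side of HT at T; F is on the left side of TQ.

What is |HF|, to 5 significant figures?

23.249

∠HTQ = 87.6°, so TQ runs at 40.6° + (180° − 87.6°) = 133.00° from the x-axis; with |TQ| = 20.7, Q = T + 20.7·(cos 133.00°, sin 133.00°) = (10.179, 35.964). TQ is perpendicular to QF; with |QF| = 19.1 on the left of TQ, F = Q + 19.1·(-0.73135, -0.68200) = (-3.7895, 22.938). Then |HF| = |F − H| = 23.249.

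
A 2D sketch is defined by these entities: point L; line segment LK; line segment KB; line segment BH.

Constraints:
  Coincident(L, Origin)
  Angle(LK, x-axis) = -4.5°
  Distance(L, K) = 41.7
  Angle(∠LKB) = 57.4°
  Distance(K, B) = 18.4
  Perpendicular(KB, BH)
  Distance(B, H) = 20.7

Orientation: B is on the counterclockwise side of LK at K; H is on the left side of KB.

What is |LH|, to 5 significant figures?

14.992

∠LKB = 57.4°, so KB runs at -4.5° + (180° − 57.4°) = 118.10° from the x-axis; with |KB| = 18.4, B = K + 18.4·(cos 118.10°, sin 118.10°) = (32.905, 12.959). KB is perpendicular to BH; with |BH| = 20.7 on the left of KB, H = B + 20.7·(-0.88213, -0.47101) = (14.645, 3.2094). Then |LH| = |H − L| = 14.992.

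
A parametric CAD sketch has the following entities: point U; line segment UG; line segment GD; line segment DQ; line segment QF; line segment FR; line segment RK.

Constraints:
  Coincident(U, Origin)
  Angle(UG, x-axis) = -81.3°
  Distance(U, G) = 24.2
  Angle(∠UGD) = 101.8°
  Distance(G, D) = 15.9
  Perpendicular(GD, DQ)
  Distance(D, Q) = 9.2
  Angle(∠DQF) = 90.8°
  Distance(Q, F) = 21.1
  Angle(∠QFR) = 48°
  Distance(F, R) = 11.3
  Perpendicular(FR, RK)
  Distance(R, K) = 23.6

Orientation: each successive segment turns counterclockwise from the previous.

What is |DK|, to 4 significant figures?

17.04

∠QFR = 48.0° gives FR at -51.90° from the x-axis; with |FR| = 11.3, R = (5.956, -23.05). The perpendicularity gives RK at right angles to FR, so RK runs at 38.10°; with |RK| = 23.6, K = (24.53, -8.490). Then |DK| = |K − D| = 17.04.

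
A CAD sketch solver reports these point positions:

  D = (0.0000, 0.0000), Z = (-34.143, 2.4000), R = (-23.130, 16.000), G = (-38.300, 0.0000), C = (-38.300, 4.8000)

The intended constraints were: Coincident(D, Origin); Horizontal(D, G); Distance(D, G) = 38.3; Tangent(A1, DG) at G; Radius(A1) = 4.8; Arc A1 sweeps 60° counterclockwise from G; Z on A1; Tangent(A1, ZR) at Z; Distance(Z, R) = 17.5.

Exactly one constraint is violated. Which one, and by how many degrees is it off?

Tangent(A1, ZR) at Z — off by 9.00°.

D = (0.00, 0.00) ✓; D.y = 0.00, G.y = 0.00 ✓; |DG| = 38.30 ✓; ∠(CG, GD) = 90.00° ✓; |CG| = 4.800 ✓; bearing(C→Z) − bearing(C→G) = 60.00° ✓; |CZ| = 4.800 ✓; ∠(CZ, ZR) = 99.00° ✗; |ZR| = 17.50 ✓.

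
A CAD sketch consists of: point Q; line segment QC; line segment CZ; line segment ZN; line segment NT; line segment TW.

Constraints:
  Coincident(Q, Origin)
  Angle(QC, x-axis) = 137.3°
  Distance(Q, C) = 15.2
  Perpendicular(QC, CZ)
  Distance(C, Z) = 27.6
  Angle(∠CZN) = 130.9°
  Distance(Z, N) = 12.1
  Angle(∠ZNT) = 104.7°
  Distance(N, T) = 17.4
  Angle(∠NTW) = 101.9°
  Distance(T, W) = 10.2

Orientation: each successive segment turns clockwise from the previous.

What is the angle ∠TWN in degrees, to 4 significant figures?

51.00°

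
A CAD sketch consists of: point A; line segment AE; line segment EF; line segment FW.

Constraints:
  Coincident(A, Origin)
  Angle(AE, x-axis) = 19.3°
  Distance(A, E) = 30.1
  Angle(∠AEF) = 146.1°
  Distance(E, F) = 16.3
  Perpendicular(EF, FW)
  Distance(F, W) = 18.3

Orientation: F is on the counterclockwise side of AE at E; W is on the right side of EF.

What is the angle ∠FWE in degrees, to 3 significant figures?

41.7°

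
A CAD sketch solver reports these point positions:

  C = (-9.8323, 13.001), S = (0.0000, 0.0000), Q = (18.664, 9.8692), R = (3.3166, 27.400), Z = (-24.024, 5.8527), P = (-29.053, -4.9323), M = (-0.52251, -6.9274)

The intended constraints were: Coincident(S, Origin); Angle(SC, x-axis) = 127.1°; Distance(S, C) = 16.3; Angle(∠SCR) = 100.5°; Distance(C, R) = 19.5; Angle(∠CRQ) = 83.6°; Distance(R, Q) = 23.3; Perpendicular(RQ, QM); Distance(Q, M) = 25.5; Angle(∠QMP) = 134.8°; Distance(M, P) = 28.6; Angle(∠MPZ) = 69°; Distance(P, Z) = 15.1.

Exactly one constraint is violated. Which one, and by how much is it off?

Distance(P, Z) = 15.1 — off by 3.20.

S = (0.00, 0.00) ✓; SC at 127.1° ✓; |SC| = 16.30 ✓; ∠SCR = 100.5° ✓; |CR| = 19.50 ✓; ∠CRQ = 83.60° ✓; |RQ| = 23.30 ✓; ∠(RQ, QM) = 90.00° ✓; |QM| = 25.50 ✓; ∠QMP = 134.8° ✓; |MP| = 28.60 ✓; ∠MPZ = 69.00° ✓; |PZ| = 11.90 ✗.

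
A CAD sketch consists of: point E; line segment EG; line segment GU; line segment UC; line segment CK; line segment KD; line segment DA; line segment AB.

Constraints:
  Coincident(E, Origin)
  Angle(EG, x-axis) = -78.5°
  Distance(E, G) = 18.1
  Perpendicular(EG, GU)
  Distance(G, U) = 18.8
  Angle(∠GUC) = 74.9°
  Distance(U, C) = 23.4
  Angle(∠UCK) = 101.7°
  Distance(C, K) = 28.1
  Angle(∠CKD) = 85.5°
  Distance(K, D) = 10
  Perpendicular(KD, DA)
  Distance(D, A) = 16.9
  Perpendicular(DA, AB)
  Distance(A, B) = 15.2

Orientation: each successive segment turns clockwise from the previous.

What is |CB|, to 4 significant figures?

13.35

E is at the origin; EG runs at -78.5° with length 18.1, so G = (3.609, -17.74). EG ⟂ GU, so GU runs at -168.5°; with |GU| = 18.8, U = (-14.81, -21.48). ∠GUC = 74.9° gives UC at 86.40° from the x-axis; with |UC| = 23.4, C = (-13.34, 1.869). ∠UCK = 101.7° gives CK at 8.100° from the x-axis; with |CK| = 28.1, K = (14.47, 5.828). ∠CKD = 85.5° gives KD at -86.40° from the x-axis; with |KD| = 10.0, D = (15.10, -4.152). KD ⟂ DA, so DA runs at -176.4°; with |DA| = 16.9, A = (-1.764, -5.213). DA is perpendicular to AB, so AB runs at 93.60°; with |AB| = 15.2, B = (-2.718, 9.957). Then |CB| = |B − C| = 13.35.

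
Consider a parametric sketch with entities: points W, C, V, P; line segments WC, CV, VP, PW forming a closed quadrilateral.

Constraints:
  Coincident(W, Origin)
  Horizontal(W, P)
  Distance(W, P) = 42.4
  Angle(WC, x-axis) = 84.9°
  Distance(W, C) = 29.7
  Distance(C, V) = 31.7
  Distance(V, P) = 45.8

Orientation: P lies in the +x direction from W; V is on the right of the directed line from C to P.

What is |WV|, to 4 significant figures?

3.710

W is at the origin; W and P share the same y with |WP| = 42.4 and P in +x, so P = (42.4, 0). WC runs at 84.9° with |WC| = 29.7, so C = (2.640, 29.58). V is determined by |CV| = 31.7 and |VP| = 45.8 together: it lies at the intersection of circle(C, 31.7) and circle(P, 45.8). With |CP| = 49.56, the foot of the radical line on CP is 13.75 from C and the perpendicular offset is √(31.7² − 13.75²) = 28.56. Taking the right-of-CP solution: V = (-3.374, -1.542).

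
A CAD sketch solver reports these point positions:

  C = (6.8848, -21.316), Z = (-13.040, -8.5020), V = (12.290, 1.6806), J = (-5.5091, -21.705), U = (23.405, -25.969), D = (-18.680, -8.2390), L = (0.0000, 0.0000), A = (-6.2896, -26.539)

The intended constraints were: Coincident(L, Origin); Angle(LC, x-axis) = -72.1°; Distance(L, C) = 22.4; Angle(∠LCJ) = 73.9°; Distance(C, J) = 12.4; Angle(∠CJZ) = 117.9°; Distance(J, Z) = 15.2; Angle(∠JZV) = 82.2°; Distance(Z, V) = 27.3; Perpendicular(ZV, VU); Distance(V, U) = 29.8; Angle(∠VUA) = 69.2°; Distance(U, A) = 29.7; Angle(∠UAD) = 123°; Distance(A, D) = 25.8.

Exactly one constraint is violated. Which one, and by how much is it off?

Distance(A, D) = 25.8 — off by 3.70.

L = (0.00, 0.00) ✓; LC at -72.10° ✓; |LC| = 22.40 ✓; ∠LCJ = 73.90° ✓; |CJ| = 12.40 ✓; ∠CJZ = 117.9° ✓; |JZ| = 15.20 ✓; ∠JZV = 82.20° ✓; |ZV| = 27.30 ✓; ∠(ZV, VU) = 90.00° ✓; |VU| = 29.80 ✓; ∠VUA = 69.20° ✓; |UA| = 29.70 ✓; ∠UAD = 123.0° ✓; |AD| = 22.10 ✗.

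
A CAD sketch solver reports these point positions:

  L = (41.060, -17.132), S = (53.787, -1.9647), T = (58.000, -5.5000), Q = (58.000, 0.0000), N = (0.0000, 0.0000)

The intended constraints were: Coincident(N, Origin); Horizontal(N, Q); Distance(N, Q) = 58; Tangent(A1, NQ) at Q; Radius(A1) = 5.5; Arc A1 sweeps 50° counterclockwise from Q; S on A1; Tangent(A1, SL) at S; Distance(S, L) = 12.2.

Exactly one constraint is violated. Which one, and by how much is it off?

Distance(S, L) = 12.2 — off by 7.60.

N = (0.00, 0.00) ✓; N.y = 0.00, Q.y = 0.00 ✓; |NQ| = 58.00 ✓; ∠(TQ, QN) = 90.00° ✓; |TQ| = 5.500 ✓; bearing(T→S) − bearing(T→Q) = 50.00° ✓; |TS| = 5.500 ✓; ∠(TS, SL) = 90.00° ✓; |SL| = 19.80 ✗.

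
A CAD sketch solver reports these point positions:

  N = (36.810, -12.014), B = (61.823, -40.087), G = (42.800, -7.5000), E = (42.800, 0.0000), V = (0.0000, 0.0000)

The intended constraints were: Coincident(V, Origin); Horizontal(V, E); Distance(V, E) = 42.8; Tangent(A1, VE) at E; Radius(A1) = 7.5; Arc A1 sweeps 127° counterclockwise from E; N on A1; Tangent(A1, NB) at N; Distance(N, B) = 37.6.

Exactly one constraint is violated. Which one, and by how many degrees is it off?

Tangent(A1, NB) at N — off by 4.70°.

V = (0.00, 0.00) ✓; V.y = 0.00, E.y = 0.00 ✓; |VE| = 42.80 ✓; ∠(GE, EV) = 90.00° ✓; |GE| = 7.500 ✓; bearing(G→N) − bearing(G→E) = 127.0° ✓; |GN| = 7.500 ✓; ∠(GN, NB) = 85.30° ✗; |NB| = 37.60 ✓.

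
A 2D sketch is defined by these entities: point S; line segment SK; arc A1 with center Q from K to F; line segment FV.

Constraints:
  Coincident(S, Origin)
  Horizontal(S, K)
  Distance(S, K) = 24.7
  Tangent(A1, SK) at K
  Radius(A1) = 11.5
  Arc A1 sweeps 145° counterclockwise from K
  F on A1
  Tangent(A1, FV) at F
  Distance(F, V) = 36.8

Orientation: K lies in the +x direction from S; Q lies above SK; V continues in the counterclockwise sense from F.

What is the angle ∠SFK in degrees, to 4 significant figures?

38.74°

S is at the origin; SK is horizontal with |SK| = 24.7 and K on the +x side, so K = (24.70, 0.000). A1 meets SK tangentially, so QK is at right angles to SK, so Q = K + (0, 11.5) = (24.70, 11.50). On A1, K sits at bearing -90° from Q; a 145° counterclockwise sweep puts F at bearing 55°, so F = Q + 11.5·(cos 55°, sin 55°) = (31.30, 20.92). Then cos ∠SFK = FS·FK / (|FS||FK|), giving 38.74°.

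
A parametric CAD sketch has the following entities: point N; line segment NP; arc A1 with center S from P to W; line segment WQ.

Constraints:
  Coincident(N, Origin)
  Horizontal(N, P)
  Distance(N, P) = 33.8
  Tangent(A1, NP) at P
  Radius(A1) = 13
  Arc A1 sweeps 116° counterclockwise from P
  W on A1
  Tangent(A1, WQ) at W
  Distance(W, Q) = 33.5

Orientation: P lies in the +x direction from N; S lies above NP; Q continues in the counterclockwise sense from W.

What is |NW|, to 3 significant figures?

49.2

N is at the origin; NP is horizontal with |NP| = 33.8 and P on the +x side, so P = (33.8, 0.00). The tangent condition forces SP to be normal to NP, so S = P + (0, 13) = (33.8, 13.0). On A1, P sits at bearing -90° from S; a 116° counterclockwise sweep puts W at bearing 26°, so W = S + 13.0·(cos 26°, sin 26°) = (45.5, 18.7). Then |NW| = |W − N| = 49.2.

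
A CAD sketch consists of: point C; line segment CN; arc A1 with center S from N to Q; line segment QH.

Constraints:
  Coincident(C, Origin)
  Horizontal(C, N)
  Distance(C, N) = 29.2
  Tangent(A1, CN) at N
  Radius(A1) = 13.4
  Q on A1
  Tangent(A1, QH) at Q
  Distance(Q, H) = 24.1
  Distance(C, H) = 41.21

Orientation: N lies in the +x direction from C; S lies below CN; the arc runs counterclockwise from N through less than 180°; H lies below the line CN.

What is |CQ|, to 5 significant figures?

20.929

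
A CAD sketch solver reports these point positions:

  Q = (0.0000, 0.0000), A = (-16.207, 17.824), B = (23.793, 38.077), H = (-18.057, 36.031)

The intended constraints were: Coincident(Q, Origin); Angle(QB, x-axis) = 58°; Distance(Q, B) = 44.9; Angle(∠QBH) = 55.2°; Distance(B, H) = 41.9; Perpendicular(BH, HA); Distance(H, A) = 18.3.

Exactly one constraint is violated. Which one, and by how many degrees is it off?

Perpendicular(BH, HA) — off by 3.00°.

Q = (0.00, 0.00) ✓; QB at 58.00° ✓; |QB| = 44.90 ✓; ∠QBH = 55.20° ✓; |BH| = 41.90 ✓; ∠(BH, HA) = 93.00° ✗; |HA| = 18.30 ✓.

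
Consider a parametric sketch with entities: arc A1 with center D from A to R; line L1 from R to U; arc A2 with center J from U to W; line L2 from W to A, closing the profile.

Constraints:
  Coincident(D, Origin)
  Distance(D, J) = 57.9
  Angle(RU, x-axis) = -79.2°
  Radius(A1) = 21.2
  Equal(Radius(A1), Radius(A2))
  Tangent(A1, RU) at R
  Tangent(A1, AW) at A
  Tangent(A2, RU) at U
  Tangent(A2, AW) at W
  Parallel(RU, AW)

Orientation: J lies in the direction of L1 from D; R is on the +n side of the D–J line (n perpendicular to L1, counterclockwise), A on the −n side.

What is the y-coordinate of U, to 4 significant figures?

-52.90

The slot axis is L1's direction at -79.2°, so u = (cos -79.2°, sin -79.2°) = (0.1874, -0.9823) and n = (−sin -79.2°, cos -79.2°) = (0.9823, 0.1874). D is at the origin and J lies 57.9 along u from D, so J = 57.9·u = (10.85, -56.87). Tangency of A1 to both parallel lines with radius 21.2 puts R and A at D ± 21.2·n: R = (20.82, 3.972), A = (-20.82, -3.972). Equal radii place U and W the same way about J: U = J + 21.2·n = (31.67, -52.90), W = J − 21.2·n = (-9.975, -60.85). So U.y = -52.90.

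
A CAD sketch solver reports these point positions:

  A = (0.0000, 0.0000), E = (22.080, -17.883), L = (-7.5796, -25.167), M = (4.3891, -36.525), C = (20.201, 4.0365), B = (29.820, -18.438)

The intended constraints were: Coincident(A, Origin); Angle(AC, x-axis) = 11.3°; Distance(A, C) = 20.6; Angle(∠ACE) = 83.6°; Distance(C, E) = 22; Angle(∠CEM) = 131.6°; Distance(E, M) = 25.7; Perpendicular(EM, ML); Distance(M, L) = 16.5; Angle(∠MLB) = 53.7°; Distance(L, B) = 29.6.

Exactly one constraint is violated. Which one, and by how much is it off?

Distance(L, B) = 29.6 — off by 8.40.

A = (0.00, 0.00) ✓; AC at 11.30° ✓; |AC| = 20.60 ✓; ∠ACE = 83.60° ✓; |CE| = 22.00 ✓; ∠CEM = 131.6° ✓; |EM| = 25.70 ✓; ∠(EM, ML) = 90.00° ✓; |ML| = 16.50 ✓; ∠MLB = 53.70° ✓; |LB| = 38.00 ✗.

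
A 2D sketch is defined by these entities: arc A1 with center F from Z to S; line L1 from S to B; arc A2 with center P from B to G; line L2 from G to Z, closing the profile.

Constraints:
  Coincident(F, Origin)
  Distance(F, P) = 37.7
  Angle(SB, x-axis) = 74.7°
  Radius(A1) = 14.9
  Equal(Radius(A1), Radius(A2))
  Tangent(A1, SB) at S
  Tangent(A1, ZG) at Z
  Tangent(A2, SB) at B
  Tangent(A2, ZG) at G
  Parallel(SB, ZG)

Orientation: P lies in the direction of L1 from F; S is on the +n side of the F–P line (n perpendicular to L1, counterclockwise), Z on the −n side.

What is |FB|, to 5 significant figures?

40.538

The slot axis is L1's direction at 74.7°, so u = (cos 74.7°, sin 74.7°) = (0.26387, 0.96456) and n = (−sin 74.7°, cos 74.7°) = (-0.96456, 0.26387). F is at the origin and P lies 37.7 along u from F, so P = 37.7·u = (9.9480, 36.364). Tangency of A1 to both parallel lines with radius 14.9 puts S and Z at F ± 14.9·n: S = (-14.372, 3.9317), Z = (14.372, -3.9317). Equal radii place B and G the same way about P: B = P + 14.9·n = (-4.4239, 40.296), G = P − 14.9·n = (24.320, 32.432). Then |FB| = |B − F| = 40.538.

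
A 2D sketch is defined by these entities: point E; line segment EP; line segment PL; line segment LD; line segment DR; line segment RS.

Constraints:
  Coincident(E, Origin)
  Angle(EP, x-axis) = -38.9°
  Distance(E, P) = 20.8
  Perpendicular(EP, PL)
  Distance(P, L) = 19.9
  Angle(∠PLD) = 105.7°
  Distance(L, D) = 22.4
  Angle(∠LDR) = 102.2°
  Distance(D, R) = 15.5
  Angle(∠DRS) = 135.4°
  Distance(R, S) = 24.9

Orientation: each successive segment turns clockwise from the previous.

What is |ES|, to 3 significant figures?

11.6

E is at the origin; EP runs at -38.9° with length 20.8, so P = (16.2, -13.1). The perpendicularity gives PL at right angles to EP, so PL runs at -129°; with |PL| = 19.9, L = (3.69, -28.5). ∠PLD = 105.7° gives LD at 157° from the x-axis; with |LD| = 22.4, D = (-16.9, -19.7). ∠LDR = 102.2° gives DR at 79.0° from the x-axis; with |DR| = 15.5, R = (-13.9, -4.51). ∠DRS = 135.4° gives RS at 34.4° from the x-axis; with |RS| = 24.9, S = (6.61, 9.56). Then |ES| = |S − E| = 11.6.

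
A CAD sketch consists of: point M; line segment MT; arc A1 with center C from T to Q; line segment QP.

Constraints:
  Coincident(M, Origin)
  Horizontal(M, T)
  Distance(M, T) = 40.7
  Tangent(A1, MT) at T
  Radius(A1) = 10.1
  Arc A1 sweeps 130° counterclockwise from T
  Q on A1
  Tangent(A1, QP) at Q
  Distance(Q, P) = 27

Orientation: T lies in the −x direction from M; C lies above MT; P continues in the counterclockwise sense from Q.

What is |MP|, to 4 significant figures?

62.62

M is at the origin; M and T share the same y with |MT| = 40.7 and T on the −x side, so T = (-40.70, 0.000). Tangency of A1 to MT means the radius CT is perpendicular to MT, so C = T + (0, 10.1) = (-40.70, 10.10). On A1, T sits at bearing -90° from C; a 130° counterclockwise sweep puts Q at bearing 40°, so Q = C + 10.1·(cos 40°, sin 40°) = (-32.96, 16.59). A1 meets QP tangentially, so CQ is at right angles to QP, so QP runs along (−sin 40°, cos 40°); with |QP| = 27.0, P = (-50.32, 37.28). Then |MP| = |P − M| = 62.62.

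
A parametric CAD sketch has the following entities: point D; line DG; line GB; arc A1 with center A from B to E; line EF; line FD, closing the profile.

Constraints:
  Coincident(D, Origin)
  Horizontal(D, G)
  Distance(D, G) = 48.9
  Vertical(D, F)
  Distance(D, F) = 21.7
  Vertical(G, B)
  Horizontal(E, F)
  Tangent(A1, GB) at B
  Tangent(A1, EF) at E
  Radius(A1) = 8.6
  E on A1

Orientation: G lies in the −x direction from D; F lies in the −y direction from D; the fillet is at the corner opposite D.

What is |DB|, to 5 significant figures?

50.624

D is at the origin; DG is horizontal with |DG| = 48.9 and G on the −x side, so G = (-48.900, 0.0000). DF is vertical with |DF| = 21.7 and F on the −y side, so F = (0.0000, -21.700). The virtual corner opposite D is at (-48.900, -21.700). Tangency of A1 to GB means the radius AB is perpendicular to GB and since A1 is tangent to EF there, AE ⟂ EF, with radius 8.6, so the center A sits 8.6 in from both sides at A = (-40.300, -13.100). That places the tangent points at B = (-48.900, -13.100) on GB and E = (-40.300, -21.700) on EF. Then |DB| = |B − D| = 50.624.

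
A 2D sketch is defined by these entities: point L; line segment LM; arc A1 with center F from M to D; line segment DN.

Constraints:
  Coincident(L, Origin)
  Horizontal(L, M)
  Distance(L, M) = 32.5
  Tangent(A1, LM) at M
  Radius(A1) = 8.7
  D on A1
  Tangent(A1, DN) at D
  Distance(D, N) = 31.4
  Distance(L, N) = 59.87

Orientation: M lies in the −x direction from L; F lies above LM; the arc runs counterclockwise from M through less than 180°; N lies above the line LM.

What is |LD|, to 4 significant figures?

29.51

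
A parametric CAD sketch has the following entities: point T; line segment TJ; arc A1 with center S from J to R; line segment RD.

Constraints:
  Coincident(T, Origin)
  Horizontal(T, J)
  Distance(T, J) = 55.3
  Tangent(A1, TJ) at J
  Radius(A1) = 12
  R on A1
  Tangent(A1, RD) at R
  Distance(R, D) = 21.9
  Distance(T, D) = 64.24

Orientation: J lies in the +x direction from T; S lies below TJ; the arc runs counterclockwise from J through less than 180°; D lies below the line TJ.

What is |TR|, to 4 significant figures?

47.24

Checks: |TJ| = 55.30 ✓; |SJ| = 12.00 ✓; |SR| = 12.00 ✓; ∠(SR, RD) = 90.00° ✓; |RD| = 21.90 ✓; |TD| = 64.24 ✓.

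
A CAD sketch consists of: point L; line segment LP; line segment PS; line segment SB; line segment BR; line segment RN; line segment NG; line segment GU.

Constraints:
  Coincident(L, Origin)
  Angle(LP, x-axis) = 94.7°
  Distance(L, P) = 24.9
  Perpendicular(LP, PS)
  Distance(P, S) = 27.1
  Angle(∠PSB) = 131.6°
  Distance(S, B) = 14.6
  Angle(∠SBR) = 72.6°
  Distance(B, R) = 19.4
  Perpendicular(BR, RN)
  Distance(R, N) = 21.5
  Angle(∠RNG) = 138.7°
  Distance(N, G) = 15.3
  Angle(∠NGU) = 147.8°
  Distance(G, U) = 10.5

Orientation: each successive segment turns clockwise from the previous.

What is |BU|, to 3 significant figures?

36.0

∠RNG = 138.7° gives NG at 77.6° from the x-axis; with |NG| = 15.3, G = (11.4, 41.3). ∠NGU = 147.8° gives GU at 45.4° from the x-axis; with |GU| = 10.5, U = (18.8, 48.8). Then |BU| = |U − B| = 36.0.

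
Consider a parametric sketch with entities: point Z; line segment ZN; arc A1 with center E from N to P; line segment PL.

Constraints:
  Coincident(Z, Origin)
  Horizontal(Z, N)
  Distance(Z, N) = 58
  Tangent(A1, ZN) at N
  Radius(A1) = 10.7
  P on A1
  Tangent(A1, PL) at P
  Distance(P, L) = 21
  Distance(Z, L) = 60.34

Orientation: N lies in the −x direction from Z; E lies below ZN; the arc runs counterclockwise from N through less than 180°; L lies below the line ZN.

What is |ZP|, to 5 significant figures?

68.009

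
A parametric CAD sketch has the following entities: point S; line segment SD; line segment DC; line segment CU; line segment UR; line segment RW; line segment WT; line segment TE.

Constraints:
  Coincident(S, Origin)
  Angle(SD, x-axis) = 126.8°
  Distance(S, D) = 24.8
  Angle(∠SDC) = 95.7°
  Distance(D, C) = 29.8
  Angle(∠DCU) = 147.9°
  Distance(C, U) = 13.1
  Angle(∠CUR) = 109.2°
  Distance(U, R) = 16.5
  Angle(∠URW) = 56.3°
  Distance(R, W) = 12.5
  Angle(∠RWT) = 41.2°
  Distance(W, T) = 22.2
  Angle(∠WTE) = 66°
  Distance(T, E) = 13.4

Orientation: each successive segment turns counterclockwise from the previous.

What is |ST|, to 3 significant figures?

53.9

S is at the origin; SD runs at 126.8° with length 24.8, so D = (-14.9, 19.9). ∠SDC = 95.7° gives DC at -149° from the x-axis; with |DC| = 29.8, C = (-40.4, 4.47). ∠DCU = 147.9° gives CU at -117° from the x-axis; with |CU| = 13.1, U = (-46.3, -7.23). ∠CUR = 109.2° gives UR at -46.0° from the x-axis; with |UR| = 16.5, R = (-34.8, -19.1). ∠URW = 56.3° gives RW at 77.7° from the x-axis; with |RW| = 12.5, W = (-32.2, -6.88). ∠RWT = 41.2° gives WT at -144° from the x-axis; with |WT| = 22.2, T = (-50.0, -20.1). Then |ST| = |T − S| = 53.9.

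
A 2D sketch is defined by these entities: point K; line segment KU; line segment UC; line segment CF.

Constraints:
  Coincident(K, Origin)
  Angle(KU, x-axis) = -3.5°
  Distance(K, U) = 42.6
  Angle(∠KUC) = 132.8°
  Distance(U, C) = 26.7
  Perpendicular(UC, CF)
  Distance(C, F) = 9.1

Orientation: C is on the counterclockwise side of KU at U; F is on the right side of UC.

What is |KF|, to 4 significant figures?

68.74

∠KUC = 132.8°, so UC runs at -3.5° + (180° − 132.8°) = 43.70° from the x-axis; with |UC| = 26.7, C = U + 26.7·(cos 43.70°, sin 43.70°) = (61.82, 15.85). The perpendicularity gives CF at right angles to UC; with |CF| = 9.1 on the right of UC, F = C + 9.1·(0.6909, -0.7230) = (68.11, 9.267). Then |KF| = |F − K| = 68.74.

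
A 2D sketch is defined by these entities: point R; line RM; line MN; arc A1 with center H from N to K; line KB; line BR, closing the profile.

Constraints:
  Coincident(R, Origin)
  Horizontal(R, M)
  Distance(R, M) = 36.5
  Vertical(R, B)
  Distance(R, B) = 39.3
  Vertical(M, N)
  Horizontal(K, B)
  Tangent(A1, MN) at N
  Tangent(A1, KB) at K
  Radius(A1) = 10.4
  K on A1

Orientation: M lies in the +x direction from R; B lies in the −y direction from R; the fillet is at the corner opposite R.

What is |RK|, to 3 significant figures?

47.2

R is at the origin; RM is horizontal with |RM| = 36.5 and M on the +x side, so M = (36.5, 0.00). RB is vertical with |RB| = 39.3 and B on the −y side, so B = (0.00, -39.3). The virtual corner opposite R is at (36.5, -39.3). Tangency of A1 to MN means the radius HN is perpendicular to MN and the tangent condition forces HK to be normal to KB, with radius 10.4, so the center H sits 10.4 in from both sides at H = (26.1, -28.9). That places the tangent points at N = (36.5, -28.9) on MN and K = (26.1, -39.3) on KB. Then |RK| = |K − R| = 47.2.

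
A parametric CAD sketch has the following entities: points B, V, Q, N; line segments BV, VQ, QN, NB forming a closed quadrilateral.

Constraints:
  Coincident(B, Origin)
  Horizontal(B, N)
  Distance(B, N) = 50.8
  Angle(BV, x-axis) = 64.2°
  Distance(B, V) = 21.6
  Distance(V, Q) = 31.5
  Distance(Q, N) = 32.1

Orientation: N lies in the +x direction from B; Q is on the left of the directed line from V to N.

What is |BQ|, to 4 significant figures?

49.23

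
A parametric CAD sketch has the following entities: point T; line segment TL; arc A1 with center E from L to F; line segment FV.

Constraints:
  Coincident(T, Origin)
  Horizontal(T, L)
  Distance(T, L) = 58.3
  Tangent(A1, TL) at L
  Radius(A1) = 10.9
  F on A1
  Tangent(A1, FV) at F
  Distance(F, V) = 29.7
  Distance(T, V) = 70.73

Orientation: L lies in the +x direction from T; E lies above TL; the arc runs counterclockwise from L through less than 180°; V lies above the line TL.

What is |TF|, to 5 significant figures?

69.983

T is at the origin; TL is horizontal with |TL| = 58.3 and L on the +x side, so L = (58.300, 0.0000). Tangency of A1 to TL means the radius EL is perpendicular to TL, so E = L + (0, 10.9) = (58.300, 10.900). Since EF ⟂ FV (tangency), |EV| = √(10.9² + 29.7²) = 31.637 regardless of where F sits on A1. So V lies on both circle(T, 70.73) and circle(E, 31.637); the above-TL intersection is V = (56.546, 42.488). F is the foot of the tangent from V: F = (68.309, 15.217).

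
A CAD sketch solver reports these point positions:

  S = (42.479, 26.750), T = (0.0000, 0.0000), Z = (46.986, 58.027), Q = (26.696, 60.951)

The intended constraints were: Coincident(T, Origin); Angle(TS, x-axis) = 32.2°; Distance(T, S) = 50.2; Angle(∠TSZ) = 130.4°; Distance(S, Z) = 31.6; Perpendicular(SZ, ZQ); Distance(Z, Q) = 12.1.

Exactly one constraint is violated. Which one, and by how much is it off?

Distance(Z, Q) = 12.1 — off by 8.40.

T = (0.00, 0.00) ✓; TS at 32.20° ✓; |TS| = 50.20 ✓; ∠TSZ = 130.4° ✓; |SZ| = 31.60 ✓; ∠(SZ, ZQ) = 90.00° ✓; |ZQ| = 20.50 ✗.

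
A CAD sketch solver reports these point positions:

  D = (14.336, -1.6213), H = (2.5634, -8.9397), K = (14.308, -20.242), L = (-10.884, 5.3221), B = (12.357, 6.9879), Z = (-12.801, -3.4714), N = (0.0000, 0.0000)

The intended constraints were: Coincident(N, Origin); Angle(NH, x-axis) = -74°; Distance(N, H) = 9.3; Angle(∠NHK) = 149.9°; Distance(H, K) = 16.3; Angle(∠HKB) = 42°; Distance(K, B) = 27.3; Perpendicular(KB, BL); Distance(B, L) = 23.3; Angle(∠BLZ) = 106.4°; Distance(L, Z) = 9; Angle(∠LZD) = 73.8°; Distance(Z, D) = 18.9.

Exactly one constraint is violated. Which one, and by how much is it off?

Distance(Z, D) = 18.9 — off by 8.30.

N = (0.00, 0.00) ✓; NH at -74.00° ✓; |NH| = 9.300 ✓; ∠NHK = 149.9° ✓; |HK| = 16.30 ✓; ∠HKB = 42.00° ✓; |KB| = 27.30 ✓; ∠(KB, BL) = 90.00° ✓; |BL| = 23.30 ✓; ∠BLZ = 106.4° ✓; |LZ| = 9.000 ✓; ∠LZD = 73.80° ✓; |ZD| = 27.20 ✗.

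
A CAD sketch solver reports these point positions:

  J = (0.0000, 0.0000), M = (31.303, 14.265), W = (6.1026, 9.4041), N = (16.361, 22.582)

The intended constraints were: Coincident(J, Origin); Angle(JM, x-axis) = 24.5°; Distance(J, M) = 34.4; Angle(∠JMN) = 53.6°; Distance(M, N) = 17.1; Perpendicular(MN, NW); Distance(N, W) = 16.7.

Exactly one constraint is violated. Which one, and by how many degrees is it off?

Perpendicular(MN, NW) — off by 8.80°.

J = (0.00, 0.00) ✓; JM at 24.50° ✓; |JM| = 34.40 ✓; ∠JMN = 53.60° ✓; |MN| = 17.10 ✓; ∠(MN, NW) = 81.20° ✗; |NW| = 16.70 ✓.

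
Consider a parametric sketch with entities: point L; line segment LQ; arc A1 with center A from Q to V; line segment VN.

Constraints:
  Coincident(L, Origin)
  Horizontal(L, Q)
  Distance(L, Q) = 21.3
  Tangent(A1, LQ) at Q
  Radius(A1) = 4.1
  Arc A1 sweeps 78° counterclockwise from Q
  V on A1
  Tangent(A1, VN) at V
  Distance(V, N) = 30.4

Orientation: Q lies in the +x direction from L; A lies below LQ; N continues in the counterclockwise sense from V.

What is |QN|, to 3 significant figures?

34.6

L is at the origin; L and Q share the same y with |LQ| = 21.3 and Q on the +x side, so Q = (21.3, 0.00). Tangency of A1 to LQ means the radius AQ is perpendicular to LQ, so A = Q + (0, -4.1) = (21.3, -4.10). On A1, Q sits at bearing 90° from A; a 78° counterclockwise sweep puts V at bearing 168°, so V = A + 4.1·(cos 168°, sin 168°) = (17.3, -3.25). Tangency of A1 to VN means the radius AV is perpendicular to VN, so VN runs along (−sin 168°, cos 168°); with |VN| = 30.4, N = (11.0, -33.0). Then |QN| = |N − Q| = 34.6.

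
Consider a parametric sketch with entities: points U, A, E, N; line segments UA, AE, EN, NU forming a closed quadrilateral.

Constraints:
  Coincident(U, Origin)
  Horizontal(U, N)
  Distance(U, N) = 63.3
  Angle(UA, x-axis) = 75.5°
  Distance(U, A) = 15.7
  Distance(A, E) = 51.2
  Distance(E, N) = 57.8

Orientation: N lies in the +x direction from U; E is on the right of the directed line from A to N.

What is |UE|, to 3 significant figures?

38.2

Checks: |AE| = 51.20 ✓; |EN| = 57.80 ✓.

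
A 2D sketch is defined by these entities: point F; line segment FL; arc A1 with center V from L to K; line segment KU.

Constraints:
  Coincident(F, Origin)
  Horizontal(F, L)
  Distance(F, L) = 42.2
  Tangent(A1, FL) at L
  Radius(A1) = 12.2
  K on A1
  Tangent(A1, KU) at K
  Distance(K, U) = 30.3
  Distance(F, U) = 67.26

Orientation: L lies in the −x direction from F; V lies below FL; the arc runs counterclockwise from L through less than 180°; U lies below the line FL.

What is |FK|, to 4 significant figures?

55.98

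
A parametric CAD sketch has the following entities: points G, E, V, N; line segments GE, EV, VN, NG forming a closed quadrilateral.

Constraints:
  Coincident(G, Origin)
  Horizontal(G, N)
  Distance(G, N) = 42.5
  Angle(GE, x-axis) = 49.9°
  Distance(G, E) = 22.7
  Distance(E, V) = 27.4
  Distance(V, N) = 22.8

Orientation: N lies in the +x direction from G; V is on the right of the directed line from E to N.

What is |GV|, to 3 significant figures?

23.5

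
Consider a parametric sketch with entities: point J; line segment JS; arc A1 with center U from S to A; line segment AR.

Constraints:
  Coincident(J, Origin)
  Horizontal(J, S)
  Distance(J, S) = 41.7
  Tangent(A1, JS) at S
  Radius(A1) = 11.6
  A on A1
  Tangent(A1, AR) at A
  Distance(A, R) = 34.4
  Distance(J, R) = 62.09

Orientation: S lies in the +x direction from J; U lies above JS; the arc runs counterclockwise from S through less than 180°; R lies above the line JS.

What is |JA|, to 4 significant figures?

54.83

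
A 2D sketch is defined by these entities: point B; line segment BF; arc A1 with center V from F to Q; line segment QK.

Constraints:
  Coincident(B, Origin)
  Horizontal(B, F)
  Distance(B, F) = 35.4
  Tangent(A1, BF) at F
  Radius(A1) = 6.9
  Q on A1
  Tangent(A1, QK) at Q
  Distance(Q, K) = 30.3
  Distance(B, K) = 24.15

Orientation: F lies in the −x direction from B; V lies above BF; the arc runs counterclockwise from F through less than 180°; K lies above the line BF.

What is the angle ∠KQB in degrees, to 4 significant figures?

46.61°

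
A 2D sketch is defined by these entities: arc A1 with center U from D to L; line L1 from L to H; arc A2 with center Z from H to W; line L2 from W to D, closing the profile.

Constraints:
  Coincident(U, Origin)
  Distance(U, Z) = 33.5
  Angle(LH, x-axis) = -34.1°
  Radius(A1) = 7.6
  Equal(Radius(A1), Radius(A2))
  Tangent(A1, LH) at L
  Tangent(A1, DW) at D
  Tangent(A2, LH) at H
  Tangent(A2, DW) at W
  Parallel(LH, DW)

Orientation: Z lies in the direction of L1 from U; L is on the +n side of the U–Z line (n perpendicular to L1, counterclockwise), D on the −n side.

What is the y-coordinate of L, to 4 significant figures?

6.293

U is at the origin and Z lies 33.5 along u from U, so Z = 33.5·u = (27.74, -18.78). Tangency of A1 to both parallel lines with radius 7.6 puts L and D at U ± 7.6·n: L = (4.261, 6.293), D = (-4.261, -6.293). So L.y = 6.293.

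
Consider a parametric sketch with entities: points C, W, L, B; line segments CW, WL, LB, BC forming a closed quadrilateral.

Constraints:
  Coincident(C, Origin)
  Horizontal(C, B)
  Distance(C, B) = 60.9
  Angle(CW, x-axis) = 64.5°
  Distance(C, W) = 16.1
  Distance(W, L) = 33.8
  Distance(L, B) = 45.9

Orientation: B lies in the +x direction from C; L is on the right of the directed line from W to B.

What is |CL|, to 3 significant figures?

25.2

Checks: |WL| = 33.80 ✓; |LB| = 45.90 ✓.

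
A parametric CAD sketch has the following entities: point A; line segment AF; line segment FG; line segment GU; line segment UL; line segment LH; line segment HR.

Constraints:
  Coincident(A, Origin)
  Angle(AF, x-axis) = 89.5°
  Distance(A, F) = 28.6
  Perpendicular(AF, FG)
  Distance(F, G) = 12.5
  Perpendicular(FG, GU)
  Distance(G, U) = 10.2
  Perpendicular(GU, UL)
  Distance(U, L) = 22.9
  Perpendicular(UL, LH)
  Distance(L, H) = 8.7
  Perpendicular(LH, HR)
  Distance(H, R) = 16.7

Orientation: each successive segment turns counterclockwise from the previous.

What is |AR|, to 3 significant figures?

27.8

The perpendicularity gives LH at right angles to UL, so LH runs at 89.5°; with |LH| = 8.7, H = (10.6, 27.0). LH ⟂ HR, so HR runs at 180°; with |HR| = 16.7, R = (-6.06, 27.2). Then |AR| = |R − A| = 27.8.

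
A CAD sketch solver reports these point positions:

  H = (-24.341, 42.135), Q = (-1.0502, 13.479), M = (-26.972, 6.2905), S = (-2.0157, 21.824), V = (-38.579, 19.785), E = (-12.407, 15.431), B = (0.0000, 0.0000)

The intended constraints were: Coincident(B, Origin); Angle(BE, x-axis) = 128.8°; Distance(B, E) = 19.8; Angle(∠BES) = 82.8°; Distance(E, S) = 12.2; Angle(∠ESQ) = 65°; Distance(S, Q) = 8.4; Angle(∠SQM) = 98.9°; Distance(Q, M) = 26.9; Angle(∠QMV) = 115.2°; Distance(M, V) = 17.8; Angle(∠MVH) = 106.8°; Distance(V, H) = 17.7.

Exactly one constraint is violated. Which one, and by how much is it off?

Distance(V, H) = 17.7 — off by 8.80.

B = (0.00, 0.00) ✓; BE at 128.8° ✓; |BE| = 19.80 ✓; ∠BES = 82.80° ✓; |ES| = 12.20 ✓; ∠ESQ = 65.00° ✓; |SQ| = 8.401 ✓; ∠SQM = 98.90° ✓; |QM| = 26.90 ✓; ∠QMV = 115.2° ✓; |MV| = 17.80 ✓; ∠MVH = 106.8° ✓; |VH| = 26.50 ✗.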